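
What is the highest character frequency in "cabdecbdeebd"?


Input: cabdecbdeebd
Character counts:
  'a': 1
  'b': 3
  'c': 2
  'd': 3
  'e': 3
Maximum frequency: 3

3


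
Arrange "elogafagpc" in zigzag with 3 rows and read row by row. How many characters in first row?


Zigzag "elogafagpc" into 3 rows:
Placing characters:
  'e' => row 0
  'l' => row 1
  'o' => row 2
  'g' => row 1
  'a' => row 0
  'f' => row 1
  'a' => row 2
  'g' => row 1
  'p' => row 0
  'c' => row 1
Rows:
  Row 0: "eap"
  Row 1: "lgfgc"
  Row 2: "oa"
First row length: 3

3


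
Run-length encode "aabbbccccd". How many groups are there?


Input: aabbbccccd
Scanning for consecutive runs:
  Group 1: 'a' x 2 (positions 0-1)
  Group 2: 'b' x 3 (positions 2-4)
  Group 3: 'c' x 4 (positions 5-8)
  Group 4: 'd' x 1 (positions 9-9)
Total groups: 4

4


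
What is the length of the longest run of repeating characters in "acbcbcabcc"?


Input: "acbcbcabcc"
Scanning for longest run:
  Position 1 ('c'): new char, reset run to 1
  Position 2 ('b'): new char, reset run to 1
  Position 3 ('c'): new char, reset run to 1
  Position 4 ('b'): new char, reset run to 1
  Position 5 ('c'): new char, reset run to 1
  Position 6 ('a'): new char, reset run to 1
  Position 7 ('b'): new char, reset run to 1
  Position 8 ('c'): new char, reset run to 1
  Position 9 ('c'): continues run of 'c', length=2
Longest run: 'c' with length 2

2


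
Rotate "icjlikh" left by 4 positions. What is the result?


Input: "icjlikh", rotate left by 4
First 4 characters: "icjl"
Remaining characters: "ikh"
Concatenate remaining + first: "ikh" + "icjl" = "ikhicjl"

ikhicjl


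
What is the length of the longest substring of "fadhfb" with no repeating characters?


Input: "fadhfb"
Sliding window (track last position of each char):
  Position 0 ('f'): window [0,0] length 1 -- new best
  Position 1 ('a'): window [0,1] length 2 -- new best
  Position 2 ('d'): window [0,2] length 3 -- new best
  Position 3 ('h'): window [0,3] length 4 -- new best
  Position 4 ('f'): repeat (last at 0), move window start to 1
  Position 4 ('f'): window [1,4] length 4
  Position 5 ('b'): window [1,5] length 5 -- new best
Longest substring with no repeats: "adhfb" with length 5

5


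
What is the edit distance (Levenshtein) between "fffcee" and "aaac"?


Computing edit distance: "fffcee" -> "aaac"
DP table:
           a    a    a    c
      0    1    2    3    4
  f   1    1    2    3    4
  f   2    2    2    3    4
  f   3    3    3    3    4
  c   4    4    4    4    3
  e   5    5    5    5    4
  e   6    6    6    6    5
Edit distance = dp[6][4] = 5

5


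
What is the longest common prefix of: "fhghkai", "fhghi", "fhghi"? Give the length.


Words: fhghkai, fhghi, fhghi
  Position 0: all 'f' => match
  Position 1: all 'h' => match
  Position 2: all 'g' => match
  Position 3: all 'h' => match
  Position 4: ('k', 'i', 'i') => mismatch, stop
LCP = "fhgh" (length 4)

4


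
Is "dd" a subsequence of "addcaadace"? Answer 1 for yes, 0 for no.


Check if "dd" is a subsequence of "addcaadace"
Greedy scan:
  Position 0 ('a'): no match needed
  Position 1 ('d'): matches sub[0] = 'd'
  Position 2 ('d'): matches sub[1] = 'd'
  Position 3 ('c'): no match needed
  Position 4 ('a'): no match needed
  Position 5 ('a'): no match needed
  Position 6 ('d'): no match needed
  Position 7 ('a'): no match needed
  Position 8 ('c'): no match needed
  Position 9 ('e'): no match needed
All 2 characters matched => is a subsequence

1


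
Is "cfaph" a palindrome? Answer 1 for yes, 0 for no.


Input: cfaph
Reversed: hpafc
  Compare pos 0 ('c') with pos 4 ('h'): MISMATCH
  Compare pos 1 ('f') with pos 3 ('p'): MISMATCH
Result: not a palindrome

0


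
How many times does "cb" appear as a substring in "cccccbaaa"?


Searching for "cb" in "cccccbaaa"
Scanning each position:
  Position 0: "cc" => no
  Position 1: "cc" => no
  Position 2: "cc" => no
  Position 3: "cc" => no
  Position 4: "cb" => MATCH
  Position 5: "ba" => no
  Position 6: "aa" => no
  Position 7: "aa" => no
Total occurrences: 1

1


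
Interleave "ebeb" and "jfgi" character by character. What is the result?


Interleaving "ebeb" and "jfgi":
  Position 0: 'e' from first, 'j' from second => "ej"
  Position 1: 'b' from first, 'f' from second => "bf"
  Position 2: 'e' from first, 'g' from second => "eg"
  Position 3: 'b' from first, 'i' from second => "bi"
Result: ejbfegbi

ejbfegbi


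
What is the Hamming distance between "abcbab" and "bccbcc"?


Comparing "abcbab" and "bccbcc" position by position:
  Position 0: 'a' vs 'b' => differ
  Position 1: 'b' vs 'c' => differ
  Position 2: 'c' vs 'c' => same
  Position 3: 'b' vs 'b' => same
  Position 4: 'a' vs 'c' => differ
  Position 5: 'b' vs 'c' => differ
Total differences (Hamming distance): 4

4


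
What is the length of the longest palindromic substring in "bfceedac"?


Input: "bfceedac"
Checking substrings for palindromes:
  [3:5] "ee" (len 2) => palindrome
Longest palindromic substring: "ee" with length 2

2


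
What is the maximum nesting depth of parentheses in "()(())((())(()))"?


Input: "()(())((())(()))"
Tracking depth:
  Position 0 '(': depth becomes 1
  Position 1 ')': depth becomes 0
  Position 2 '(': depth becomes 1
  Position 3 '(': depth becomes 2
  Position 4 ')': depth becomes 1
  Position 5 ')': depth becomes 0
  Position 6 '(': depth becomes 1
  Position 7 '(': depth becomes 2
  Position 8 '(': depth becomes 3
  Position 9 ')': depth becomes 2
  Position 10 ')': depth becomes 1
  Position 11 '(': depth becomes 2
  Position 12 '(': depth becomes 3
  Position 13 ')': depth becomes 2
  Position 14 ')': depth becomes 1
  Position 15 ')': depth becomes 0
Maximum depth reached: 3

3


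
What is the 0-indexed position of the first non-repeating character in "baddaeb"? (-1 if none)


Input: baddaeb
Character frequencies:
  'a': 2
  'b': 2
  'd': 2
  'e': 1
Scanning left to right for freq == 1:
  Position 0 ('b'): freq=2, skip
  Position 1 ('a'): freq=2, skip
  Position 2 ('d'): freq=2, skip
  Position 3 ('d'): freq=2, skip
  Position 4 ('a'): freq=2, skip
  Position 5 ('e'): unique! => answer = 5

5


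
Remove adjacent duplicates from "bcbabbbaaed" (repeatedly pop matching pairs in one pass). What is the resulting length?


Input: bcbabbbaaed
Stack-based adjacent duplicate removal:
  Read 'b': push. Stack: b
  Read 'c': push. Stack: bc
  Read 'b': push. Stack: bcb
  Read 'a': push. Stack: bcba
  Read 'b': push. Stack: bcbab
  Read 'b': matches stack top 'b' => pop. Stack: bcba
  Read 'b': push. Stack: bcbab
  Read 'a': push. Stack: bcbaba
  Read 'a': matches stack top 'a' => pop. Stack: bcbab
  Read 'e': push. Stack: bcbabe
  Read 'd': push. Stack: bcbabed
Final stack: "bcbabed" (length 7)

7


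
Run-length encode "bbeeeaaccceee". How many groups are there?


Input: bbeeeaaccceee
Scanning for consecutive runs:
  Group 1: 'b' x 2 (positions 0-1)
  Group 2: 'e' x 3 (positions 2-4)
  Group 3: 'a' x 2 (positions 5-6)
  Group 4: 'c' x 3 (positions 7-9)
  Group 5: 'e' x 3 (positions 10-12)
Total groups: 5

5


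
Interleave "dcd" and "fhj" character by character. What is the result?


Interleaving "dcd" and "fhj":
  Position 0: 'd' from first, 'f' from second => "df"
  Position 1: 'c' from first, 'h' from second => "ch"
  Position 2: 'd' from first, 'j' from second => "dj"
Result: dfchdj

dfchdj


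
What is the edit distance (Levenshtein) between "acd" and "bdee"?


Computing edit distance: "acd" -> "bdee"
DP table:
           b    d    e    e
      0    1    2    3    4
  a   1    1    2    3    4
  c   2    2    2    3    4
  d   3    3    2    3    4
Edit distance = dp[3][4] = 4

4


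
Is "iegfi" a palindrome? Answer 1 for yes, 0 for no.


Input: iegfi
Reversed: ifgei
  Compare pos 0 ('i') with pos 4 ('i'): match
  Compare pos 1 ('e') with pos 3 ('f'): MISMATCH
Result: not a palindrome

0


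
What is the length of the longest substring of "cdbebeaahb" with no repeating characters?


Input: "cdbebeaahb"
Sliding window (track last position of each char):
  Position 0 ('c'): window [0,0] length 1 -- new best
  Position 1 ('d'): window [0,1] length 2 -- new best
  Position 2 ('b'): window [0,2] length 3 -- new best
  Position 3 ('e'): window [0,3] length 4 -- new best
  Position 4 ('b'): repeat (last at 2), move window start to 3
  Position 4 ('b'): window [3,4] length 2
  Position 5 ('e'): repeat (last at 3), move window start to 4
  Position 5 ('e'): window [4,5] length 2
  Position 6 ('a'): window [4,6] length 3
  Position 7 ('a'): repeat (last at 6), move window start to 7
  Position 7 ('a'): window [7,7] length 1
  Position 8 ('h'): window [7,8] length 2
  Position 9 ('b'): window [7,9] length 3
Longest substring with no repeats: "cdbe" with length 4

4


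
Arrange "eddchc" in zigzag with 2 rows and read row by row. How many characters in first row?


Zigzag "eddchc" into 2 rows:
Placing characters:
  'e' => row 0
  'd' => row 1
  'd' => row 0
  'c' => row 1
  'h' => row 0
  'c' => row 1
Rows:
  Row 0: "edh"
  Row 1: "dcc"
First row length: 3

3


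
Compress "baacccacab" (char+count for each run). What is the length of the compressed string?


Input: baacccacab
Runs:
  'b' x 1 => "b1"
  'a' x 2 => "a2"
  'c' x 3 => "c3"
  'a' x 1 => "a1"
  'c' x 1 => "c1"
  'a' x 1 => "a1"
  'b' x 1 => "b1"
Compressed: "b1a2c3a1c1a1b1"
Compressed length: 14

14


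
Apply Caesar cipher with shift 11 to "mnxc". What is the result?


Caesar cipher: shift "mnxc" by 11
  'm' (pos 12) + 11 = pos 23 = 'x'
  'n' (pos 13) + 11 = pos 24 = 'y'
  'x' (pos 23) + 11 = pos 8 = 'i'
  'c' (pos 2) + 11 = pos 13 = 'n'
Result: xyin

xyin


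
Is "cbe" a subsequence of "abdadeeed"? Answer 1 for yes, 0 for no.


Check if "cbe" is a subsequence of "abdadeeed"
Greedy scan:
  Position 0 ('a'): no match needed
  Position 1 ('b'): no match needed
  Position 2 ('d'): no match needed
  Position 3 ('a'): no match needed
  Position 4 ('d'): no match needed
  Position 5 ('e'): no match needed
  Position 6 ('e'): no match needed
  Position 7 ('e'): no match needed
  Position 8 ('d'): no match needed
Only matched 0/3 characters => not a subsequence

0


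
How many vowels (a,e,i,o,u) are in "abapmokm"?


Input: abapmokm
Checking each character:
  'a' at position 0: vowel (running total: 1)
  'b' at position 1: consonant
  'a' at position 2: vowel (running total: 2)
  'p' at position 3: consonant
  'm' at position 4: consonant
  'o' at position 5: vowel (running total: 3)
  'k' at position 6: consonant
  'm' at position 7: consonant
Total vowels: 3

3


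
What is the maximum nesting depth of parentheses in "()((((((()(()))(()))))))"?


Input: "()((((((()(()))(()))))))"
Tracking depth:
  Position 0 '(': depth becomes 1
  Position 1 ')': depth becomes 0
  Position 2 '(': depth becomes 1
  Position 3 '(': depth becomes 2
  Position 4 '(': depth becomes 3
  Position 5 '(': depth becomes 4
  Position 6 '(': depth becomes 5
  Position 7 '(': depth becomes 6
  Position 8 '(': depth becomes 7
  Position 9 ')': depth becomes 6
  Position 10 '(': depth becomes 7
  Position 11 '(': depth becomes 8
  Position 12 ')': depth becomes 7
  Position 13 ')': depth becomes 6
  Position 14 ')': depth becomes 5
  Position 15 '(': depth becomes 6
  Position 16 '(': depth becomes 7
  Position 17 ')': depth becomes 6
  Position 18 ')': depth becomes 5
  Position 19 ')': depth becomes 4
  Position 20 ')': depth becomes 3
  Position 21 ')': depth becomes 2
  Position 22 ')': depth becomes 1
  Position 23 ')': depth becomes 0
Maximum depth reached: 8

8


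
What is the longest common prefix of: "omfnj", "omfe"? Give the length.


Words: omfnj, omfe
  Position 0: all 'o' => match
  Position 1: all 'm' => match
  Position 2: all 'f' => match
  Position 3: ('n', 'e') => mismatch, stop
LCP = "omf" (length 3)

3


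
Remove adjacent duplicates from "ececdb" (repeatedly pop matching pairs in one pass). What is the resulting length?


Input: ececdb
Stack-based adjacent duplicate removal:
  Read 'e': push. Stack: e
  Read 'c': push. Stack: ec
  Read 'e': push. Stack: ece
  Read 'c': push. Stack: ecec
  Read 'd': push. Stack: ececd
  Read 'b': push. Stack: ececdb
Final stack: "ececdb" (length 6)

6


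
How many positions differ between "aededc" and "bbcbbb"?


Comparing "aededc" and "bbcbbb" position by position:
  Position 0: 'a' vs 'b' => DIFFER
  Position 1: 'e' vs 'b' => DIFFER
  Position 2: 'd' vs 'c' => DIFFER
  Position 3: 'e' vs 'b' => DIFFER
  Position 4: 'd' vs 'b' => DIFFER
  Position 5: 'c' vs 'b' => DIFFER
Positions that differ: 6

6


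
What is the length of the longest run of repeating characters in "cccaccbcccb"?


Input: "cccaccbcccb"
Scanning for longest run:
  Position 1 ('c'): continues run of 'c', length=2
  Position 2 ('c'): continues run of 'c', length=3
  Position 3 ('a'): new char, reset run to 1
  Position 4 ('c'): new char, reset run to 1
  Position 5 ('c'): continues run of 'c', length=2
  Position 6 ('b'): new char, reset run to 1
  Position 7 ('c'): new char, reset run to 1
  Position 8 ('c'): continues run of 'c', length=2
  Position 9 ('c'): continues run of 'c', length=3
  Position 10 ('b'): new char, reset run to 1
Longest run: 'c' with length 3

3


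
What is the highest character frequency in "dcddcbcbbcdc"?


Input: dcddcbcbbcdc
Character counts:
  'b': 3
  'c': 5
  'd': 4
Maximum frequency: 5

5


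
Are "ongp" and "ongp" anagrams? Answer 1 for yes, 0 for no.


Strings: "ongp", "ongp"
Sorted first:  gnop
Sorted second: gnop
Sorted forms match => anagrams

1


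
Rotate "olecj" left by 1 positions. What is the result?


Input: "olecj", rotate left by 1
First 1 characters: "o"
Remaining characters: "lecj"
Concatenate remaining + first: "lecj" + "o" = "lecjo"

lecjo


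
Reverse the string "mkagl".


Input: mkagl
Reading characters right to left:
  Position 4: 'l'
  Position 3: 'g'
  Position 2: 'a'
  Position 1: 'k'
  Position 0: 'm'
Reversed: lgakm

lgakm


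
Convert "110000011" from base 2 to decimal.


Input: "110000011" in base 2
Positional expansion:
  Digit '1' (value 1) x 2^8 = 256
  Digit '1' (value 1) x 2^7 = 128
  Digit '0' (value 0) x 2^6 = 0
  Digit '0' (value 0) x 2^5 = 0
  Digit '0' (value 0) x 2^4 = 0
  Digit '0' (value 0) x 2^3 = 0
  Digit '0' (value 0) x 2^2 = 0
  Digit '1' (value 1) x 2^1 = 2
  Digit '1' (value 1) x 2^0 = 1
Sum = 387

387


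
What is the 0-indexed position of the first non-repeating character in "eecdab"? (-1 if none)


Input: eecdab
Character frequencies:
  'a': 1
  'b': 1
  'c': 1
  'd': 1
  'e': 2
Scanning left to right for freq == 1:
  Position 0 ('e'): freq=2, skip
  Position 1 ('e'): freq=2, skip
  Position 2 ('c'): unique! => answer = 2

2


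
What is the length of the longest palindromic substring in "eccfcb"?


Input: "eccfcb"
Checking substrings for palindromes:
  [2:5] "cfc" (len 3) => palindrome
  [1:3] "cc" (len 2) => palindrome
Longest palindromic substring: "cfc" with length 3

3


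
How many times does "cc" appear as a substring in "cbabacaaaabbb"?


Searching for "cc" in "cbabacaaaabbb"
Scanning each position:
  Position 0: "cb" => no
  Position 1: "ba" => no
  Position 2: "ab" => no
  Position 3: "ba" => no
  Position 4: "ac" => no
  Position 5: "ca" => no
  Position 6: "aa" => no
  Position 7: "aa" => no
  Position 8: "aa" => no
  Position 9: "ab" => no
  Position 10: "bb" => no
  Position 11: "bb" => no
Total occurrences: 0

0


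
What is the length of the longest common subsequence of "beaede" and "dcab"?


LCS of "beaede" and "dcab"
DP table:
           d    c    a    b
      0    0    0    0    0
  b   0    0    0    0    1
  e   0    0    0    0    1
  a   0    0    0    1    1
  e   0    0    0    1    1
  d   0    1    1    1    1
  e   0    1    1    1    1
LCS length = dp[6][4] = 1

1


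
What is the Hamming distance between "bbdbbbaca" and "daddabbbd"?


Comparing "bbdbbbaca" and "daddabbbd" position by position:
  Position 0: 'b' vs 'd' => differ
  Position 1: 'b' vs 'a' => differ
  Position 2: 'd' vs 'd' => same
  Position 3: 'b' vs 'd' => differ
  Position 4: 'b' vs 'a' => differ
  Position 5: 'b' vs 'b' => same
  Position 6: 'a' vs 'b' => differ
  Position 7: 'c' vs 'b' => differ
  Position 8: 'a' vs 'd' => differ
Total differences (Hamming distance): 7

7


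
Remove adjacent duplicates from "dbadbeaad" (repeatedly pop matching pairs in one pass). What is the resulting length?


Input: dbadbeaad
Stack-based adjacent duplicate removal:
  Read 'd': push. Stack: d
  Read 'b': push. Stack: db
  Read 'a': push. Stack: dba
  Read 'd': push. Stack: dbad
  Read 'b': push. Stack: dbadb
  Read 'e': push. Stack: dbadbe
  Read 'a': push. Stack: dbadbea
  Read 'a': matches stack top 'a' => pop. Stack: dbadbe
  Read 'd': push. Stack: dbadbed
Final stack: "dbadbed" (length 7)

7


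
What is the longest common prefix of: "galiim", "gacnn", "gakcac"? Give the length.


Words: galiim, gacnn, gakcac
  Position 0: all 'g' => match
  Position 1: all 'a' => match
  Position 2: ('l', 'c', 'k') => mismatch, stop
LCP = "ga" (length 2)

2


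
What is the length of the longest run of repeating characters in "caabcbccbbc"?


Input: "caabcbccbbc"
Scanning for longest run:
  Position 1 ('a'): new char, reset run to 1
  Position 2 ('a'): continues run of 'a', length=2
  Position 3 ('b'): new char, reset run to 1
  Position 4 ('c'): new char, reset run to 1
  Position 5 ('b'): new char, reset run to 1
  Position 6 ('c'): new char, reset run to 1
  Position 7 ('c'): continues run of 'c', length=2
  Position 8 ('b'): new char, reset run to 1
  Position 9 ('b'): continues run of 'b', length=2
  Position 10 ('c'): new char, reset run to 1
Longest run: 'a' with length 2

2


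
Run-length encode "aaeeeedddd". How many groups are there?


Input: aaeeeedddd
Scanning for consecutive runs:
  Group 1: 'a' x 2 (positions 0-1)
  Group 2: 'e' x 4 (positions 2-5)
  Group 3: 'd' x 4 (positions 6-9)
Total groups: 3

3


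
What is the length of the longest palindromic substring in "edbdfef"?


Input: "edbdfef"
Checking substrings for palindromes:
  [1:4] "dbd" (len 3) => palindrome
  [4:7] "fef" (len 3) => palindrome
Longest palindromic substring: "dbd" with length 3

3


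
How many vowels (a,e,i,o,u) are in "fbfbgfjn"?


Input: fbfbgfjn
Checking each character:
  'f' at position 0: consonant
  'b' at position 1: consonant
  'f' at position 2: consonant
  'b' at position 3: consonant
  'g' at position 4: consonant
  'f' at position 5: consonant
  'j' at position 6: consonant
  'n' at position 7: consonant
Total vowels: 0

0


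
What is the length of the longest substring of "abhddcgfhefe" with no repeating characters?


Input: "abhddcgfhefe"
Sliding window (track last position of each char):
  Position 0 ('a'): window [0,0] length 1 -- new best
  Position 1 ('b'): window [0,1] length 2 -- new best
  Position 2 ('h'): window [0,2] length 3 -- new best
  Position 3 ('d'): window [0,3] length 4 -- new best
  Position 4 ('d'): repeat (last at 3), move window start to 4
  Position 4 ('d'): window [4,4] length 1
  Position 5 ('c'): window [4,5] length 2
  Position 6 ('g'): window [4,6] length 3
  Position 7 ('f'): window [4,7] length 4
  Position 8 ('h'): window [4,8] length 5 -- new best
  Position 9 ('e'): window [4,9] length 6 -- new best
  Position 10 ('f'): repeat (last at 7), move window start to 8
  Position 10 ('f'): window [8,10] length 3
  Position 11 ('e'): repeat (last at 9), move window start to 10
  Position 11 ('e'): window [10,11] length 2
Longest substring with no repeats: "dcgfhe" with length 6

6


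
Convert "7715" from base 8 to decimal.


Input: "7715" in base 8
Positional expansion:
  Digit '7' (value 7) x 8^3 = 3584
  Digit '7' (value 7) x 8^2 = 448
  Digit '1' (value 1) x 8^1 = 8
  Digit '5' (value 5) x 8^0 = 5
Sum = 4045

4045


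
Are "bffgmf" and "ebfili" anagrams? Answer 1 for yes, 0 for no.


Strings: "bffgmf", "ebfili"
Sorted first:  bfffgm
Sorted second: befiil
Differ at position 1: 'f' vs 'e' => not anagrams

0


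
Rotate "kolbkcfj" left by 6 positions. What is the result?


Input: "kolbkcfj", rotate left by 6
First 6 characters: "kolbkc"
Remaining characters: "fj"
Concatenate remaining + first: "fj" + "kolbkc" = "fjkolbkc"

fjkolbkc


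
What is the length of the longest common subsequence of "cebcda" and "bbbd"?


LCS of "cebcda" and "bbbd"
DP table:
           b    b    b    d
      0    0    0    0    0
  c   0    0    0    0    0
  e   0    0    0    0    0
  b   0    1    1    1    1
  c   0    1    1    1    1
  d   0    1    1    1    2
  a   0    1    1    1    2
LCS length = dp[6][4] = 2

2


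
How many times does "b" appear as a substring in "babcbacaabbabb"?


Searching for "b" in "babcbacaabbabb"
Scanning each position:
  Position 0: "b" => MATCH
  Position 1: "a" => no
  Position 2: "b" => MATCH
  Position 3: "c" => no
  Position 4: "b" => MATCH
  Position 5: "a" => no
  Position 6: "c" => no
  Position 7: "a" => no
  Position 8: "a" => no
  Position 9: "b" => MATCH
  Position 10: "b" => MATCH
  Position 11: "a" => no
  Position 12: "b" => MATCH
  Position 13: "b" => MATCH
Total occurrences: 7

7


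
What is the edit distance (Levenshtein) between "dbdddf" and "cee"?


Computing edit distance: "dbdddf" -> "cee"
DP table:
           c    e    e
      0    1    2    3
  d   1    1    2    3
  b   2    2    2    3
  d   3    3    3    3
  d   4    4    4    4
  d   5    5    5    5
  f   6    6    6    6
Edit distance = dp[6][3] = 6

6


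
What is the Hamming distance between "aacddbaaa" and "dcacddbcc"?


Comparing "aacddbaaa" and "dcacddbcc" position by position:
  Position 0: 'a' vs 'd' => differ
  Position 1: 'a' vs 'c' => differ
  Position 2: 'c' vs 'a' => differ
  Position 3: 'd' vs 'c' => differ
  Position 4: 'd' vs 'd' => same
  Position 5: 'b' vs 'd' => differ
  Position 6: 'a' vs 'b' => differ
  Position 7: 'a' vs 'c' => differ
  Position 8: 'a' vs 'c' => differ
Total differences (Hamming distance): 8

8


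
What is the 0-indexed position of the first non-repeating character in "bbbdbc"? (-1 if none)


Input: bbbdbc
Character frequencies:
  'b': 4
  'c': 1
  'd': 1
Scanning left to right for freq == 1:
  Position 0 ('b'): freq=4, skip
  Position 1 ('b'): freq=4, skip
  Position 2 ('b'): freq=4, skip
  Position 3 ('d'): unique! => answer = 3

3


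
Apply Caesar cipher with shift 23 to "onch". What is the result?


Caesar cipher: shift "onch" by 23
  'o' (pos 14) + 23 = pos 11 = 'l'
  'n' (pos 13) + 23 = pos 10 = 'k'
  'c' (pos 2) + 23 = pos 25 = 'z'
  'h' (pos 7) + 23 = pos 4 = 'e'
Result: lkze

lkze


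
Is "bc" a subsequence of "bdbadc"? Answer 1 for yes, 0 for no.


Check if "bc" is a subsequence of "bdbadc"
Greedy scan:
  Position 0 ('b'): matches sub[0] = 'b'
  Position 1 ('d'): no match needed
  Position 2 ('b'): no match needed
  Position 3 ('a'): no match needed
  Position 4 ('d'): no match needed
  Position 5 ('c'): matches sub[1] = 'c'
All 2 characters matched => is a subsequence

1


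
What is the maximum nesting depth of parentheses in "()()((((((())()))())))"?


Input: "()()((((((())()))())))"
Tracking depth:
  Position 0 '(': depth becomes 1
  Position 1 ')': depth becomes 0
  Position 2 '(': depth becomes 1
  Position 3 ')': depth becomes 0
  Position 4 '(': depth becomes 1
  Position 5 '(': depth becomes 2
  Position 6 '(': depth becomes 3
  Position 7 '(': depth becomes 4
  Position 8 '(': depth becomes 5
  Position 9 '(': depth becomes 6
  Position 10 '(': depth becomes 7
  Position 11 ')': depth becomes 6
  Position 12 ')': depth becomes 5
  Position 13 '(': depth becomes 6
  Position 14 ')': depth becomes 5
  Position 15 ')': depth becomes 4
  Position 16 ')': depth becomes 3
  Position 17 '(': depth becomes 4
  Position 18 ')': depth becomes 3
  Position 19 ')': depth becomes 2
  Position 20 ')': depth becomes 1
  Position 21 ')': depth becomes 0
Maximum depth reached: 7

7


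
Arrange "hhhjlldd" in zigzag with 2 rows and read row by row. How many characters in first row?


Zigzag "hhhjlldd" into 2 rows:
Placing characters:
  'h' => row 0
  'h' => row 1
  'h' => row 0
  'j' => row 1
  'l' => row 0
  'l' => row 1
  'd' => row 0
  'd' => row 1
Rows:
  Row 0: "hhld"
  Row 1: "hjld"
First row length: 4

4


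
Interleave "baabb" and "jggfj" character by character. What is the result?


Interleaving "baabb" and "jggfj":
  Position 0: 'b' from first, 'j' from second => "bj"
  Position 1: 'a' from first, 'g' from second => "ag"
  Position 2: 'a' from first, 'g' from second => "ag"
  Position 3: 'b' from first, 'f' from second => "bf"
  Position 4: 'b' from first, 'j' from second => "bj"
Result: bjagagbfbj

bjagagbfbj


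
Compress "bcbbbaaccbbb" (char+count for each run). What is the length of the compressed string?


Input: bcbbbaaccbbb
Runs:
  'b' x 1 => "b1"
  'c' x 1 => "c1"
  'b' x 3 => "b3"
  'a' x 2 => "a2"
  'c' x 2 => "c2"
  'b' x 3 => "b3"
Compressed: "b1c1b3a2c2b3"
Compressed length: 12

12


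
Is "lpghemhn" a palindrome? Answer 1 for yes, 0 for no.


Input: lpghemhn
Reversed: nhmehgpl
  Compare pos 0 ('l') with pos 7 ('n'): MISMATCH
  Compare pos 1 ('p') with pos 6 ('h'): MISMATCH
  Compare pos 2 ('g') with pos 5 ('m'): MISMATCH
  Compare pos 3 ('h') with pos 4 ('e'): MISMATCH
Result: not a palindrome

0


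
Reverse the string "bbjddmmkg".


Input: bbjddmmkg
Reading characters right to left:
  Position 8: 'g'
  Position 7: 'k'
  Position 6: 'm'
  Position 5: 'm'
  Position 4: 'd'
  Position 3: 'd'
  Position 2: 'j'
  Position 1: 'b'
  Position 0: 'b'
Reversed: gkmmddjbb

gkmmddjbb


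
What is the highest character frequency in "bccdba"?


Input: bccdba
Character counts:
  'a': 1
  'b': 2
  'c': 2
  'd': 1
Maximum frequency: 2

2


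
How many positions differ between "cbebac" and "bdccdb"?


Comparing "cbebac" and "bdccdb" position by position:
  Position 0: 'c' vs 'b' => DIFFER
  Position 1: 'b' vs 'd' => DIFFER
  Position 2: 'e' vs 'c' => DIFFER
  Position 3: 'b' vs 'c' => DIFFER
  Position 4: 'a' vs 'd' => DIFFER
  Position 5: 'c' vs 'b' => DIFFER
Positions that differ: 6

6


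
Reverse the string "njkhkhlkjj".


Input: njkhkhlkjj
Reading characters right to left:
  Position 9: 'j'
  Position 8: 'j'
  Position 7: 'k'
  Position 6: 'l'
  Position 5: 'h'
  Position 4: 'k'
  Position 3: 'h'
  Position 2: 'k'
  Position 1: 'j'
  Position 0: 'n'
Reversed: jjklhkhkjn

jjklhkhkjn


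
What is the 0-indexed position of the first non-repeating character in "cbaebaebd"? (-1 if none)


Input: cbaebaebd
Character frequencies:
  'a': 2
  'b': 3
  'c': 1
  'd': 1
  'e': 2
Scanning left to right for freq == 1:
  Position 0 ('c'): unique! => answer = 0

0


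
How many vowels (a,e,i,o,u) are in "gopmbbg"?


Input: gopmbbg
Checking each character:
  'g' at position 0: consonant
  'o' at position 1: vowel (running total: 1)
  'p' at position 2: consonant
  'm' at position 3: consonant
  'b' at position 4: consonant
  'b' at position 5: consonant
  'g' at position 6: consonant
Total vowels: 1

1


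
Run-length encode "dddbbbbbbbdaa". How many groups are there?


Input: dddbbbbbbbdaa
Scanning for consecutive runs:
  Group 1: 'd' x 3 (positions 0-2)
  Group 2: 'b' x 7 (positions 3-9)
  Group 3: 'd' x 1 (positions 10-10)
  Group 4: 'a' x 2 (positions 11-12)
Total groups: 4

4


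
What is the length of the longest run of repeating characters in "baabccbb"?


Input: "baabccbb"
Scanning for longest run:
  Position 1 ('a'): new char, reset run to 1
  Position 2 ('a'): continues run of 'a', length=2
  Position 3 ('b'): new char, reset run to 1
  Position 4 ('c'): new char, reset run to 1
  Position 5 ('c'): continues run of 'c', length=2
  Position 6 ('b'): new char, reset run to 1
  Position 7 ('b'): continues run of 'b', length=2
Longest run: 'a' with length 2

2


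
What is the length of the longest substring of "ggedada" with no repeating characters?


Input: "ggedada"
Sliding window (track last position of each char):
  Position 0 ('g'): window [0,0] length 1 -- new best
  Position 1 ('g'): repeat (last at 0), move window start to 1
  Position 1 ('g'): window [1,1] length 1
  Position 2 ('e'): window [1,2] length 2 -- new best
  Position 3 ('d'): window [1,3] length 3 -- new best
  Position 4 ('a'): window [1,4] length 4 -- new best
  Position 5 ('d'): repeat (last at 3), move window start to 4
  Position 5 ('d'): window [4,5] length 2
  Position 6 ('a'): repeat (last at 4), move window start to 5
  Position 6 ('a'): window [5,6] length 2
Longest substring with no repeats: "geda" with length 4

4


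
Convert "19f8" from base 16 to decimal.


Input: "19f8" in base 16
Positional expansion:
  Digit '1' (value 1) x 16^3 = 4096
  Digit '9' (value 9) x 16^2 = 2304
  Digit 'f' (value 15) x 16^1 = 240
  Digit '8' (value 8) x 16^0 = 8
Sum = 6648

6648


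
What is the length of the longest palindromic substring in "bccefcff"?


Input: "bccefcff"
Checking substrings for palindromes:
  [4:7] "fcf" (len 3) => palindrome
  [1:3] "cc" (len 2) => palindrome
  [6:8] "ff" (len 2) => palindrome
Longest palindromic substring: "fcf" with length 3

3


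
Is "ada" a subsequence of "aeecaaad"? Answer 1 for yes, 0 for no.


Check if "ada" is a subsequence of "aeecaaad"
Greedy scan:
  Position 0 ('a'): matches sub[0] = 'a'
  Position 1 ('e'): no match needed
  Position 2 ('e'): no match needed
  Position 3 ('c'): no match needed
  Position 4 ('a'): no match needed
  Position 5 ('a'): no match needed
  Position 6 ('a'): no match needed
  Position 7 ('d'): matches sub[1] = 'd'
Only matched 2/3 characters => not a subsequence

0


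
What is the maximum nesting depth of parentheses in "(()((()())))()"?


Input: "(()((()())))()"
Tracking depth:
  Position 0 '(': depth becomes 1
  Position 1 '(': depth becomes 2
  Position 2 ')': depth becomes 1
  Position 3 '(': depth becomes 2
  Position 4 '(': depth becomes 3
  Position 5 '(': depth becomes 4
  Position 6 ')': depth becomes 3
  Position 7 '(': depth becomes 4
  Position 8 ')': depth becomes 3
  Position 9 ')': depth becomes 2
  Position 10 ')': depth becomes 1
  Position 11 ')': depth becomes 0
  Position 12 '(': depth becomes 1
  Position 13 ')': depth becomes 0
Maximum depth reached: 4

4


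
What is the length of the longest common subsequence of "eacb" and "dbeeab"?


LCS of "eacb" and "dbeeab"
DP table:
           d    b    e    e    a    b
      0    0    0    0    0    0    0
  e   0    0    0    1    1    1    1
  a   0    0    0    1    1    2    2
  c   0    0    0    1    1    2    2
  b   0    0    1    1    1    2    3
LCS length = dp[4][6] = 3

3


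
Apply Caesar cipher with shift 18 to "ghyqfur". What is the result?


Caesar cipher: shift "ghyqfur" by 18
  'g' (pos 6) + 18 = pos 24 = 'y'
  'h' (pos 7) + 18 = pos 25 = 'z'
  'y' (pos 24) + 18 = pos 16 = 'q'
  'q' (pos 16) + 18 = pos 8 = 'i'
  'f' (pos 5) + 18 = pos 23 = 'x'
  'u' (pos 20) + 18 = pos 12 = 'm'
  'r' (pos 17) + 18 = pos 9 = 'j'
Result: yzqixmj

yzqixmj


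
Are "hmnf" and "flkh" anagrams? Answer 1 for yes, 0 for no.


Strings: "hmnf", "flkh"
Sorted first:  fhmn
Sorted second: fhkl
Differ at position 2: 'm' vs 'k' => not anagrams

0


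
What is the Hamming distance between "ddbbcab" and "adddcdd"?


Comparing "ddbbcab" and "adddcdd" position by position:
  Position 0: 'd' vs 'a' => differ
  Position 1: 'd' vs 'd' => same
  Position 2: 'b' vs 'd' => differ
  Position 3: 'b' vs 'd' => differ
  Position 4: 'c' vs 'c' => same
  Position 5: 'a' vs 'd' => differ
  Position 6: 'b' vs 'd' => differ
Total differences (Hamming distance): 5

5


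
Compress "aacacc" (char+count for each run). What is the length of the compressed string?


Input: aacacc
Runs:
  'a' x 2 => "a2"
  'c' x 1 => "c1"
  'a' x 1 => "a1"
  'c' x 2 => "c2"
Compressed: "a2c1a1c2"
Compressed length: 8

8


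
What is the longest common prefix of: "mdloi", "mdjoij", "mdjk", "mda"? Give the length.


Words: mdloi, mdjoij, mdjk, mda
  Position 0: all 'm' => match
  Position 1: all 'd' => match
  Position 2: ('l', 'j', 'j', 'a') => mismatch, stop
LCP = "md" (length 2)

2


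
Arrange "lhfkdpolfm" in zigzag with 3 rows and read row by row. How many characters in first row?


Zigzag "lhfkdpolfm" into 3 rows:
Placing characters:
  'l' => row 0
  'h' => row 1
  'f' => row 2
  'k' => row 1
  'd' => row 0
  'p' => row 1
  'o' => row 2
  'l' => row 1
  'f' => row 0
  'm' => row 1
Rows:
  Row 0: "ldf"
  Row 1: "hkplm"
  Row 2: "fo"
First row length: 3

3


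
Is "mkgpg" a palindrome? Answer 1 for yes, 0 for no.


Input: mkgpg
Reversed: gpgkm
  Compare pos 0 ('m') with pos 4 ('g'): MISMATCH
  Compare pos 1 ('k') with pos 3 ('p'): MISMATCH
Result: not a palindrome

0


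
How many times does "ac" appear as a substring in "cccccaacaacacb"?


Searching for "ac" in "cccccaacaacacb"
Scanning each position:
  Position 0: "cc" => no
  Position 1: "cc" => no
  Position 2: "cc" => no
  Position 3: "cc" => no
  Position 4: "ca" => no
  Position 5: "aa" => no
  Position 6: "ac" => MATCH
  Position 7: "ca" => no
  Position 8: "aa" => no
  Position 9: "ac" => MATCH
  Position 10: "ca" => no
  Position 11: "ac" => MATCH
  Position 12: "cb" => no
Total occurrences: 3

3


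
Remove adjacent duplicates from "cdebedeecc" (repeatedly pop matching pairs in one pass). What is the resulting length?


Input: cdebedeecc
Stack-based adjacent duplicate removal:
  Read 'c': push. Stack: c
  Read 'd': push. Stack: cd
  Read 'e': push. Stack: cde
  Read 'b': push. Stack: cdeb
  Read 'e': push. Stack: cdebe
  Read 'd': push. Stack: cdebed
  Read 'e': push. Stack: cdebede
  Read 'e': matches stack top 'e' => pop. Stack: cdebed
  Read 'c': push. Stack: cdebedc
  Read 'c': matches stack top 'c' => pop. Stack: cdebed
Final stack: "cdebed" (length 6)

6


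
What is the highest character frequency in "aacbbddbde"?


Input: aacbbddbde
Character counts:
  'a': 2
  'b': 3
  'c': 1
  'd': 3
  'e': 1
Maximum frequency: 3

3


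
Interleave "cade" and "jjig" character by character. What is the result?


Interleaving "cade" and "jjig":
  Position 0: 'c' from first, 'j' from second => "cj"
  Position 1: 'a' from first, 'j' from second => "aj"
  Position 2: 'd' from first, 'i' from second => "di"
  Position 3: 'e' from first, 'g' from second => "eg"
Result: cjajdieg

cjajdieg


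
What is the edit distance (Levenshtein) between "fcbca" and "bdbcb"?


Computing edit distance: "fcbca" -> "bdbcb"
DP table:
           b    d    b    c    b
      0    1    2    3    4    5
  f   1    1    2    3    4    5
  c   2    2    2    3    3    4
  b   3    2    3    2    3    3
  c   4    3    3    3    2    3
  a   5    4    4    4    3    3
Edit distance = dp[5][5] = 3

3


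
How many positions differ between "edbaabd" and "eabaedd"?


Comparing "edbaabd" and "eabaedd" position by position:
  Position 0: 'e' vs 'e' => same
  Position 1: 'd' vs 'a' => DIFFER
  Position 2: 'b' vs 'b' => same
  Position 3: 'a' vs 'a' => same
  Position 4: 'a' vs 'e' => DIFFER
  Position 5: 'b' vs 'd' => DIFFER
  Position 6: 'd' vs 'd' => same
Positions that differ: 3

3


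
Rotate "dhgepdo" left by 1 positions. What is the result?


Input: "dhgepdo", rotate left by 1
First 1 characters: "d"
Remaining characters: "hgepdo"
Concatenate remaining + first: "hgepdo" + "d" = "hgepdod"

hgepdod


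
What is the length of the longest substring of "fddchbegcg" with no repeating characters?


Input: "fddchbegcg"
Sliding window (track last position of each char):
  Position 0 ('f'): window [0,0] length 1 -- new best
  Position 1 ('d'): window [0,1] length 2 -- new best
  Position 2 ('d'): repeat (last at 1), move window start to 2
  Position 2 ('d'): window [2,2] length 1
  Position 3 ('c'): window [2,3] length 2
  Position 4 ('h'): window [2,4] length 3 -- new best
  Position 5 ('b'): window [2,5] length 4 -- new best
  Position 6 ('e'): window [2,6] length 5 -- new best
  Position 7 ('g'): window [2,7] length 6 -- new best
  Position 8 ('c'): repeat (last at 3), move window start to 4
  Position 8 ('c'): window [4,8] length 5
  Position 9 ('g'): repeat (last at 7), move window start to 8
  Position 9 ('g'): window [8,9] length 2
Longest substring with no repeats: "dchbeg" with length 6

6


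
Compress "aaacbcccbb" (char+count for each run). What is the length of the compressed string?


Input: aaacbcccbb
Runs:
  'a' x 3 => "a3"
  'c' x 1 => "c1"
  'b' x 1 => "b1"
  'c' x 3 => "c3"
  'b' x 2 => "b2"
Compressed: "a3c1b1c3b2"
Compressed length: 10

10


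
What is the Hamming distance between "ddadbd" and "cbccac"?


Comparing "ddadbd" and "cbccac" position by position:
  Position 0: 'd' vs 'c' => differ
  Position 1: 'd' vs 'b' => differ
  Position 2: 'a' vs 'c' => differ
  Position 3: 'd' vs 'c' => differ
  Position 4: 'b' vs 'a' => differ
  Position 5: 'd' vs 'c' => differ
Total differences (Hamming distance): 6

6


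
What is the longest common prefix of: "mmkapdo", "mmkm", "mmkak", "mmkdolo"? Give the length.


Words: mmkapdo, mmkm, mmkak, mmkdolo
  Position 0: all 'm' => match
  Position 1: all 'm' => match
  Position 2: all 'k' => match
  Position 3: ('a', 'm', 'a', 'd') => mismatch, stop
LCP = "mmk" (length 3)

3


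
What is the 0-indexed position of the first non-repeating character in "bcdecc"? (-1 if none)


Input: bcdecc
Character frequencies:
  'b': 1
  'c': 3
  'd': 1
  'e': 1
Scanning left to right for freq == 1:
  Position 0 ('b'): unique! => answer = 0

0


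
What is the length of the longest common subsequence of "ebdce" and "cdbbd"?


LCS of "ebdce" and "cdbbd"
DP table:
           c    d    b    b    d
      0    0    0    0    0    0
  e   0    0    0    0    0    0
  b   0    0    0    1    1    1
  d   0    0    1    1    1    2
  c   0    1    1    1    1    2
  e   0    1    1    1    1    2
LCS length = dp[5][5] = 2

2


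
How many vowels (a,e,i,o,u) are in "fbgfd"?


Input: fbgfd
Checking each character:
  'f' at position 0: consonant
  'b' at position 1: consonant
  'g' at position 2: consonant
  'f' at position 3: consonant
  'd' at position 4: consonant
Total vowels: 0

0


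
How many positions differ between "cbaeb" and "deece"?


Comparing "cbaeb" and "deece" position by position:
  Position 0: 'c' vs 'd' => DIFFER
  Position 1: 'b' vs 'e' => DIFFER
  Position 2: 'a' vs 'e' => DIFFER
  Position 3: 'e' vs 'c' => DIFFER
  Position 4: 'b' vs 'e' => DIFFER
Positions that differ: 5

5


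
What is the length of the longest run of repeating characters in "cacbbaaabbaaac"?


Input: "cacbbaaabbaaac"
Scanning for longest run:
  Position 1 ('a'): new char, reset run to 1
  Position 2 ('c'): new char, reset run to 1
  Position 3 ('b'): new char, reset run to 1
  Position 4 ('b'): continues run of 'b', length=2
  Position 5 ('a'): new char, reset run to 1
  Position 6 ('a'): continues run of 'a', length=2
  Position 7 ('a'): continues run of 'a', length=3
  Position 8 ('b'): new char, reset run to 1
  Position 9 ('b'): continues run of 'b', length=2
  Position 10 ('a'): new char, reset run to 1
  Position 11 ('a'): continues run of 'a', length=2
  Position 12 ('a'): continues run of 'a', length=3
  Position 13 ('c'): new char, reset run to 1
Longest run: 'a' with length 3

3


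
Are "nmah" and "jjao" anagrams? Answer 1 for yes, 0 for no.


Strings: "nmah", "jjao"
Sorted first:  ahmn
Sorted second: ajjo
Differ at position 1: 'h' vs 'j' => not anagrams

0


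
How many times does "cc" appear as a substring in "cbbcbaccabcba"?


Searching for "cc" in "cbbcbaccabcba"
Scanning each position:
  Position 0: "cb" => no
  Position 1: "bb" => no
  Position 2: "bc" => no
  Position 3: "cb" => no
  Position 4: "ba" => no
  Position 5: "ac" => no
  Position 6: "cc" => MATCH
  Position 7: "ca" => no
  Position 8: "ab" => no
  Position 9: "bc" => no
  Position 10: "cb" => no
  Position 11: "ba" => no
Total occurrences: 1

1
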